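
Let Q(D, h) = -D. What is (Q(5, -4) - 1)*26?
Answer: -156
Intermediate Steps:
(Q(5, -4) - 1)*26 = (-1*5 - 1)*26 = (-5 - 1)*26 = -6*26 = -156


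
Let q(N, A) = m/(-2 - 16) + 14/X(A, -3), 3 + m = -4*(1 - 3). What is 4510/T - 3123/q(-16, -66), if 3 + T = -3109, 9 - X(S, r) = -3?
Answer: -10938133/3112 ≈ -3514.8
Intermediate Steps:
X(S, r) = 12 (X(S, r) = 9 - 1*(-3) = 9 + 3 = 12)
T = -3112 (T = -3 - 3109 = -3112)
m = 5 (m = -3 - 4*(1 - 3) = -3 - 4*(-2) = -3 + 8 = 5)
q(N, A) = 8/9 (q(N, A) = 5/(-2 - 16) + 14/12 = 5/(-18) + 14*(1/12) = 5*(-1/18) + 7/6 = -5/18 + 7/6 = 8/9)
4510/T - 3123/q(-16, -66) = 4510/(-3112) - 3123/8/9 = 4510*(-1/3112) - 3123*9/8 = -2255/1556 - 28107/8 = -10938133/3112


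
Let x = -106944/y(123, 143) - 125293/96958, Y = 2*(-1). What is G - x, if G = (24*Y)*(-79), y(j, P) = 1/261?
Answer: 2706696717901/96958 ≈ 2.7916e+7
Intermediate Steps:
y(j, P) = 1/261
Y = -2
G = 3792 (G = (24*(-2))*(-79) = -48*(-79) = 3792)
x = -2706329053165/96958 (x = -106944/1/261 - 125293/96958 = -106944*261 - 125293*1/96958 = -27912384 - 125293/96958 = -2706329053165/96958 ≈ -2.7912e+7)
G - x = 3792 - 1*(-2706329053165/96958) = 3792 + 2706329053165/96958 = 2706696717901/96958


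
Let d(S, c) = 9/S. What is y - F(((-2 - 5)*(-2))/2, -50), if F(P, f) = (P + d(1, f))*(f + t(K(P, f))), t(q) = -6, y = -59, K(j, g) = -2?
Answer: 837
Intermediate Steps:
F(P, f) = (-6 + f)*(9 + P) (F(P, f) = (P + 9/1)*(f - 6) = (P + 9*1)*(-6 + f) = (P + 9)*(-6 + f) = (9 + P)*(-6 + f) = (-6 + f)*(9 + P))
y - F(((-2 - 5)*(-2))/2, -50) = -59 - (-54 - 6*(-2 - 5)*(-2)/2 + 9*(-50) + (((-2 - 5)*(-2))/2)*(-50)) = -59 - (-54 - 6*(-7*(-2))/2 - 450 + (-7*(-2)*(½))*(-50)) = -59 - (-54 - 84/2 - 450 + (14*(½))*(-50)) = -59 - (-54 - 6*7 - 450 + 7*(-50)) = -59 - (-54 - 42 - 450 - 350) = -59 - 1*(-896) = -59 + 896 = 837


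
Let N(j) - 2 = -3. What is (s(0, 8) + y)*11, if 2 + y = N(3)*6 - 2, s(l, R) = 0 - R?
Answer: -198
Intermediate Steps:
s(l, R) = -R
N(j) = -1 (N(j) = 2 - 3 = -1)
y = -10 (y = -2 + (-1*6 - 2) = -2 + (-6 - 2) = -2 - 8 = -10)
(s(0, 8) + y)*11 = (-1*8 - 10)*11 = (-8 - 10)*11 = -18*11 = -198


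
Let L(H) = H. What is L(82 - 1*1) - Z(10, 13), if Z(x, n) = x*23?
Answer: -149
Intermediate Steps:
Z(x, n) = 23*x
L(82 - 1*1) - Z(10, 13) = (82 - 1*1) - 23*10 = (82 - 1) - 1*230 = 81 - 230 = -149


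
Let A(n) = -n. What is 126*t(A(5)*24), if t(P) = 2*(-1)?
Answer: -252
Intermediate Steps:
t(P) = -2
126*t(A(5)*24) = 126*(-2) = -252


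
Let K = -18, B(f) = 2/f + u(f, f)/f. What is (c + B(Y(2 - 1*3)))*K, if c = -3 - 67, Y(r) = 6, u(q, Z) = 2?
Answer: 1248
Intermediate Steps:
B(f) = 4/f (B(f) = 2/f + 2/f = 4/f)
c = -70
(c + B(Y(2 - 1*3)))*K = (-70 + 4/6)*(-18) = (-70 + 4*(1/6))*(-18) = (-70 + 2/3)*(-18) = -208/3*(-18) = 1248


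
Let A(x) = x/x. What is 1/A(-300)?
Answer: 1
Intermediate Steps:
A(x) = 1
1/A(-300) = 1/1 = 1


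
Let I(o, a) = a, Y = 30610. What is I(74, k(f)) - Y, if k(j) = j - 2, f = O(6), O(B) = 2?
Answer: -30610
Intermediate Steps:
f = 2
k(j) = -2 + j
I(74, k(f)) - Y = (-2 + 2) - 1*30610 = 0 - 30610 = -30610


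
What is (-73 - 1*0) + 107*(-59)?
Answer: -6386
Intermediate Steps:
(-73 - 1*0) + 107*(-59) = (-73 + 0) - 6313 = -73 - 6313 = -6386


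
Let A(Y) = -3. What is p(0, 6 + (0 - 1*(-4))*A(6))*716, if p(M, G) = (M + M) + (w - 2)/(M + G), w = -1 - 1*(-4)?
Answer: -358/3 ≈ -119.33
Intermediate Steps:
w = 3 (w = -1 + 4 = 3)
p(M, G) = 1/(G + M) + 2*M (p(M, G) = (M + M) + (3 - 2)/(M + G) = 2*M + 1/(G + M) = 1/(G + M) + 2*M)
p(0, 6 + (0 - 1*(-4))*A(6))*716 = ((1 + 2*0² + 2*(6 + (0 - 1*(-4))*(-3))*0)/((6 + (0 - 1*(-4))*(-3)) + 0))*716 = ((1 + 2*0 + 2*(6 + (0 + 4)*(-3))*0)/((6 + (0 + 4)*(-3)) + 0))*716 = ((1 + 0 + 2*(6 + 4*(-3))*0)/((6 + 4*(-3)) + 0))*716 = ((1 + 0 + 2*(6 - 12)*0)/((6 - 12) + 0))*716 = ((1 + 0 + 2*(-6)*0)/(-6 + 0))*716 = ((1 + 0 + 0)/(-6))*716 = -⅙*1*716 = -⅙*716 = -358/3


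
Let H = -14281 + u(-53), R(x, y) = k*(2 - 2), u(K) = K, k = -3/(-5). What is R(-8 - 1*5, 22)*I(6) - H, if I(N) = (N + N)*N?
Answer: 14334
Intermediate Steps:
k = ⅗ (k = -3*(-⅕) = ⅗ ≈ 0.60000)
R(x, y) = 0 (R(x, y) = 3*(2 - 2)/5 = (⅗)*0 = 0)
I(N) = 2*N² (I(N) = (2*N)*N = 2*N²)
H = -14334 (H = -14281 - 53 = -14334)
R(-8 - 1*5, 22)*I(6) - H = 0*(2*6²) - 1*(-14334) = 0*(2*36) + 14334 = 0*72 + 14334 = 0 + 14334 = 14334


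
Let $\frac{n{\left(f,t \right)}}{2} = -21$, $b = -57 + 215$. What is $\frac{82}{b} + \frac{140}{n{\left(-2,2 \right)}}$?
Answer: $- \frac{667}{237} \approx -2.8143$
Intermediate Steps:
$b = 158$
$n{\left(f,t \right)} = -42$ ($n{\left(f,t \right)} = 2 \left(-21\right) = -42$)
$\frac{82}{b} + \frac{140}{n{\left(-2,2 \right)}} = \frac{82}{158} + \frac{140}{-42} = 82 \cdot \frac{1}{158} + 140 \left(- \frac{1}{42}\right) = \frac{41}{79} - \frac{10}{3} = - \frac{667}{237}$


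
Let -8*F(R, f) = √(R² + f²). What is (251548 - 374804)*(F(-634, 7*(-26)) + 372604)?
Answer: -45925678624 + 30814*√108770 ≈ -4.5916e+10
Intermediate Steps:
F(R, f) = -√(R² + f²)/8
(251548 - 374804)*(F(-634, 7*(-26)) + 372604) = (251548 - 374804)*(-√((-634)² + (7*(-26))²)/8 + 372604) = -123256*(-√(401956 + (-182)²)/8 + 372604) = -123256*(-√(401956 + 33124)/8 + 372604) = -123256*(-√108770/4 + 372604) = -123256*(372604 - √108770/4) = -45925678624 + 30814*√108770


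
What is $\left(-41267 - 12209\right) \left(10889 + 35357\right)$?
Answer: $-2473051096$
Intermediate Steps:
$\left(-41267 - 12209\right) \left(10889 + 35357\right) = \left(-53476\right) 46246 = -2473051096$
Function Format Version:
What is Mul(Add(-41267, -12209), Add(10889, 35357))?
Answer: -2473051096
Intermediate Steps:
Mul(Add(-41267, -12209), Add(10889, 35357)) = Mul(-53476, 46246) = -2473051096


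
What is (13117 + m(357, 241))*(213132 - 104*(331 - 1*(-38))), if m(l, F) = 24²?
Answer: 2392933908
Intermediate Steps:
m(l, F) = 576
(13117 + m(357, 241))*(213132 - 104*(331 - 1*(-38))) = (13117 + 576)*(213132 - 104*(331 - 1*(-38))) = 13693*(213132 - 104*(331 + 38)) = 13693*(213132 - 104*369) = 13693*(213132 - 38376) = 13693*174756 = 2392933908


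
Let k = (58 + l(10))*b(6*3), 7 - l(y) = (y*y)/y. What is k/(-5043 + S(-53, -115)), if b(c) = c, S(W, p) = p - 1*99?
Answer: -990/5257 ≈ -0.18832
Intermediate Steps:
S(W, p) = -99 + p (S(W, p) = p - 99 = -99 + p)
l(y) = 7 - y (l(y) = 7 - y*y/y = 7 - y²/y = 7 - y)
k = 990 (k = (58 + (7 - 1*10))*(6*3) = (58 + (7 - 10))*18 = (58 - 3)*18 = 55*18 = 990)
k/(-5043 + S(-53, -115)) = 990/(-5043 + (-99 - 115)) = 990/(-5043 - 214) = 990/(-5257) = 990*(-1/5257) = -990/5257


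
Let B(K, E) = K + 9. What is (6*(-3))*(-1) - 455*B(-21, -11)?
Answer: 5478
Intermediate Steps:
B(K, E) = 9 + K
(6*(-3))*(-1) - 455*B(-21, -11) = (6*(-3))*(-1) - 455*(9 - 21) = -18*(-1) - 455*(-12) = 18 + 5460 = 5478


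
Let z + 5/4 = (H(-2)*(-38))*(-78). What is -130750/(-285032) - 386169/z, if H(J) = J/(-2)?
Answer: -31338040813/241279588 ≈ -129.88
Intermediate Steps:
H(J) = -J/2 (H(J) = J*(-½) = -J/2)
z = 11851/4 (z = -5/4 + (-½*(-2)*(-38))*(-78) = -5/4 + (1*(-38))*(-78) = -5/4 - 38*(-78) = -5/4 + 2964 = 11851/4 ≈ 2962.8)
-130750/(-285032) - 386169/z = -130750/(-285032) - 386169/11851/4 = -130750*(-1/285032) - 386169*4/11851 = 65375/142516 - 220668/1693 = -31338040813/241279588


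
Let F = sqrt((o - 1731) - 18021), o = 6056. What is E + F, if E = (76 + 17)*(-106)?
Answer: -9858 + 8*I*sqrt(214) ≈ -9858.0 + 117.03*I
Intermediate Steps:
E = -9858 (E = 93*(-106) = -9858)
F = 8*I*sqrt(214) (F = sqrt((6056 - 1731) - 18021) = sqrt(4325 - 18021) = sqrt(-13696) = 8*I*sqrt(214) ≈ 117.03*I)
E + F = -9858 + 8*I*sqrt(214)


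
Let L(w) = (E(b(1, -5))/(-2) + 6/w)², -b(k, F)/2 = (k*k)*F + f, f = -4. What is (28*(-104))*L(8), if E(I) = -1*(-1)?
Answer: -182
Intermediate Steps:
b(k, F) = 8 - 2*F*k² (b(k, F) = -2*((k*k)*F - 4) = -2*(k²*F - 4) = -2*(F*k² - 4) = -2*(-4 + F*k²) = 8 - 2*F*k²)
E(I) = 1
L(w) = (-½ + 6/w)² (L(w) = (1/(-2) + 6/w)² = (1*(-½) + 6/w)² = (-½ + 6/w)²)
(28*(-104))*L(8) = (28*(-104))*((¼)*(-12 + 8)²/8²) = -728*(-4)²/64 = -728*16/64 = -2912*1/16 = -182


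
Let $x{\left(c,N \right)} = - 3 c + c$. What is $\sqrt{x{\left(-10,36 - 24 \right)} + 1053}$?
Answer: $\sqrt{1073} \approx 32.757$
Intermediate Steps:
$x{\left(c,N \right)} = - 2 c$
$\sqrt{x{\left(-10,36 - 24 \right)} + 1053} = \sqrt{\left(-2\right) \left(-10\right) + 1053} = \sqrt{20 + 1053} = \sqrt{1073}$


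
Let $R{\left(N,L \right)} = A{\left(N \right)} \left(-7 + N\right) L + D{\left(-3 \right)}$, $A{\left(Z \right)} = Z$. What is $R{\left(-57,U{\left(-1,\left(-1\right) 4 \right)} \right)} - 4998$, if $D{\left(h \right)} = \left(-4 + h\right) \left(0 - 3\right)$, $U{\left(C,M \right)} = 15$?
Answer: $49743$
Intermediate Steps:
$D{\left(h \right)} = 12 - 3 h$ ($D{\left(h \right)} = \left(-4 + h\right) \left(-3\right) = 12 - 3 h$)
$R{\left(N,L \right)} = 21 + L N \left(-7 + N\right)$ ($R{\left(N,L \right)} = N \left(-7 + N\right) L + \left(12 - -9\right) = L N \left(-7 + N\right) + \left(12 + 9\right) = L N \left(-7 + N\right) + 21 = 21 + L N \left(-7 + N\right)$)
$R{\left(-57,U{\left(-1,\left(-1\right) 4 \right)} \right)} - 4998 = \left(21 + 15 \left(-57\right)^{2} - 105 \left(-57\right)\right) - 4998 = \left(21 + 15 \cdot 3249 + 5985\right) - 4998 = \left(21 + 48735 + 5985\right) - 4998 = 54741 - 4998 = 49743$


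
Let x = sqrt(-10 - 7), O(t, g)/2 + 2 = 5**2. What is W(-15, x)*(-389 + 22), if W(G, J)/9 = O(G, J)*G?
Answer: 2279070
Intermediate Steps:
O(t, g) = 46 (O(t, g) = -4 + 2*5**2 = -4 + 2*25 = -4 + 50 = 46)
x = I*sqrt(17) (x = sqrt(-17) = I*sqrt(17) ≈ 4.1231*I)
W(G, J) = 414*G (W(G, J) = 9*(46*G) = 414*G)
W(-15, x)*(-389 + 22) = (414*(-15))*(-389 + 22) = -6210*(-367) = 2279070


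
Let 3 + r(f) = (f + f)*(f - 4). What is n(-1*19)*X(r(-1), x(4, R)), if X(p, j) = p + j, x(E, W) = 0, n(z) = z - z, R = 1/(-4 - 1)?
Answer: 0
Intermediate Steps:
R = -⅕ (R = 1/(-5) = -⅕ ≈ -0.20000)
r(f) = -3 + 2*f*(-4 + f) (r(f) = -3 + (f + f)*(f - 4) = -3 + (2*f)*(-4 + f) = -3 + 2*f*(-4 + f))
n(z) = 0
X(p, j) = j + p
n(-1*19)*X(r(-1), x(4, R)) = 0*(0 + (-3 - 8*(-1) + 2*(-1)²)) = 0*(0 + (-3 + 8 + 2*1)) = 0*(0 + (-3 + 8 + 2)) = 0*(0 + 7) = 0*7 = 0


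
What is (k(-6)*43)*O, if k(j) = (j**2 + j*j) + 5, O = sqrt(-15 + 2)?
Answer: 3311*I*sqrt(13) ≈ 11938.0*I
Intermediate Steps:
O = I*sqrt(13) (O = sqrt(-13) = I*sqrt(13) ≈ 3.6056*I)
k(j) = 5 + 2*j**2 (k(j) = (j**2 + j**2) + 5 = 2*j**2 + 5 = 5 + 2*j**2)
(k(-6)*43)*O = ((5 + 2*(-6)**2)*43)*(I*sqrt(13)) = ((5 + 2*36)*43)*(I*sqrt(13)) = ((5 + 72)*43)*(I*sqrt(13)) = (77*43)*(I*sqrt(13)) = 3311*(I*sqrt(13)) = 3311*I*sqrt(13)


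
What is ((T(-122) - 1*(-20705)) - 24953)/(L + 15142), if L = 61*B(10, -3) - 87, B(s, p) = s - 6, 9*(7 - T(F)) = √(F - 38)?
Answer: -4241/15299 - 4*I*√10/137691 ≈ -0.27721 - 9.1866e-5*I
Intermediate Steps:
T(F) = 7 - √(-38 + F)/9 (T(F) = 7 - √(F - 38)/9 = 7 - √(-38 + F)/9)
B(s, p) = -6 + s
L = 157 (L = 61*(-6 + 10) - 87 = 61*4 - 87 = 244 - 87 = 157)
((T(-122) - 1*(-20705)) - 24953)/(L + 15142) = (((7 - √(-38 - 122)/9) - 1*(-20705)) - 24953)/(157 + 15142) = (((7 - 4*I*√10/9) + 20705) - 24953)/15299 = (((7 - 4*I*√10/9) + 20705) - 24953)*(1/15299) = ((20712 - 4*I*√10/9) - 24953)*(1/15299) = (-4241 - 4*I*√10/9)*(1/15299) = -4241/15299 - 4*I*√10/137691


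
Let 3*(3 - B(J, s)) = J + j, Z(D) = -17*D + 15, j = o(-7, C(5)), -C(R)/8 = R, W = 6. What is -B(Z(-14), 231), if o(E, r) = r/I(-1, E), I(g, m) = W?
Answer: 712/9 ≈ 79.111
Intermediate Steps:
I(g, m) = 6
C(R) = -8*R
o(E, r) = r/6
j = -20/3 (j = (-8*5)/6 = (⅙)*(-40) = -20/3 ≈ -6.6667)
Z(D) = 15 - 17*D
B(J, s) = 47/9 - J/3 (B(J, s) = 3 - (J - 20/3)/3 = 3 - (-20/3 + J)/3 = 3 + (20/9 - J/3) = 47/9 - J/3)
-B(Z(-14), 231) = -(47/9 - (15 - 17*(-14))/3) = -(47/9 - (15 + 238)/3) = -(47/9 - ⅓*253) = -(47/9 - 253/3) = -1*(-712/9) = 712/9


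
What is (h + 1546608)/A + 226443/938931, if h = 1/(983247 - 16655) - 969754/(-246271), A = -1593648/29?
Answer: -473273985879617022989717/16961460903240188138496 ≈ -27.903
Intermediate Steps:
A = -1593648/29 ≈ -54953.
h = 937356704639/238043578432 (h = 1/966592 - 969754*(-1)/246271 = 1/966592 - 1*(-969754/246271) = 1/966592 + 969754/246271 = 937356704639/238043578432 ≈ 3.9378)
(h + 1546608)/A + 226443/938931 = (937356704639/238043578432 + 1546608)/(-1593648/29) + 226443/938931 = (368161040108263295/238043578432)*(-29/1593648) + 226443*(1/938931) = -10676670163139635555/379357672680999936 + 10783/44711 = -473273985879617022989717/16961460903240188138496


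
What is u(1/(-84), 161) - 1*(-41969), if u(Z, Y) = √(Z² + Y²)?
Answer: 41969 + √182898577/84 ≈ 42130.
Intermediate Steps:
u(Z, Y) = √(Y² + Z²)
u(1/(-84), 161) - 1*(-41969) = √(161² + (1/(-84))²) - 1*(-41969) = √(25921 + (-1/84)²) + 41969 = √(25921 + 1/7056) + 41969 = √(182898577/7056) + 41969 = √182898577/84 + 41969 = 41969 + √182898577/84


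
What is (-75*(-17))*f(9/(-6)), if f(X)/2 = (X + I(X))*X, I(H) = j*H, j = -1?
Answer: 0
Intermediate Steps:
I(H) = -H
f(X) = 0 (f(X) = 2*((X - X)*X) = 2*(0*X) = 2*0 = 0)
(-75*(-17))*f(9/(-6)) = -75*(-17)*0 = 1275*0 = 0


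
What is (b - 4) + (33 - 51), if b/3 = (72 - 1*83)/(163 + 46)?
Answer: -421/19 ≈ -22.158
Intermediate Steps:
b = -3/19 (b = 3*((72 - 1*83)/(163 + 46)) = 3*((72 - 83)/209) = 3*(-11*1/209) = 3*(-1/19) = -3/19 ≈ -0.15789)
(b - 4) + (33 - 51) = (-3/19 - 4) + (33 - 51) = -79/19 - 18 = -421/19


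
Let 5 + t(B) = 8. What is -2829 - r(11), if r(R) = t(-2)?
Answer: -2832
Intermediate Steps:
t(B) = 3 (t(B) = -5 + 8 = 3)
r(R) = 3
-2829 - r(11) = -2829 - 1*3 = -2829 - 3 = -2832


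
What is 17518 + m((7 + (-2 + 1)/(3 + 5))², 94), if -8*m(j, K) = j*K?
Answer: 4342433/256 ≈ 16963.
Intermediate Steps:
m(j, K) = -K*j/8 (m(j, K) = -j*K/8 = -K*j/8)
17518 + m((7 + (-2 + 1)/(3 + 5))², 94) = 17518 - ⅛*94*(7 + (-2 + 1)/(3 + 5))² = 17518 - ⅛*94*(7 - 1/8)² = 17518 - ⅛*94*(7 - 1*⅛)² = 17518 - ⅛*94*(7 - ⅛)² = 17518 - ⅛*94*(55/8)² = 17518 - ⅛*94*3025/64 = 17518 - 142175/256 = 4342433/256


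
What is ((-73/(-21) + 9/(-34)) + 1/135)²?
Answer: 10696316929/1032336900 ≈ 10.361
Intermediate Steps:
((-73/(-21) + 9/(-34)) + 1/135)² = ((-73*(-1/21) + 9*(-1/34)) + 1/135)² = ((73/21 - 9/34) + 1/135)² = (2293/714 + 1/135)² = (103423/32130)² = 10696316929/1032336900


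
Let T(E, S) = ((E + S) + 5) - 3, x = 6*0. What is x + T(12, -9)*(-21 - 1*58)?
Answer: -395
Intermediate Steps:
x = 0
T(E, S) = 2 + E + S (T(E, S) = (5 + E + S) - 3 = 2 + E + S)
x + T(12, -9)*(-21 - 1*58) = 0 + (2 + 12 - 9)*(-21 - 1*58) = 0 + 5*(-21 - 58) = 0 + 5*(-79) = 0 - 395 = -395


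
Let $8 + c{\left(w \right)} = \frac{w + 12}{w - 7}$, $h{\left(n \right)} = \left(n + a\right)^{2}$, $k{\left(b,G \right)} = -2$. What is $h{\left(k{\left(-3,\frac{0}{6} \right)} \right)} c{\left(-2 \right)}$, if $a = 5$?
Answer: $-82$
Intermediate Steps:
$h{\left(n \right)} = \left(5 + n\right)^{2}$ ($h{\left(n \right)} = \left(n + 5\right)^{2} = \left(5 + n\right)^{2}$)
$c{\left(w \right)} = -8 + \frac{12 + w}{-7 + w}$ ($c{\left(w \right)} = -8 + \frac{w + 12}{w - 7} = -8 + \frac{12 + w}{-7 + w}$)
$h{\left(k{\left(-3,\frac{0}{6} \right)} \right)} c{\left(-2 \right)} = \left(5 - 2\right)^{2} \frac{68 - -14}{-7 - 2} = 3^{2} \frac{68 + 14}{-9} = 9 \left(\left(- \frac{1}{9}\right) 82\right) = 9 \left(- \frac{82}{9}\right) = -82$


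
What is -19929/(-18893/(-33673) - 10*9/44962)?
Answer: -15086307067377/423218248 ≈ -35647.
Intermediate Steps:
-19929/(-18893/(-33673) - 10*9/44962) = -19929/(-18893*(-1/33673) - 90*1/44962) = -19929/(18893/33673 - 45/22481) = -19929/423218248/757002713 = -19929*757002713/423218248 = -15086307067377/423218248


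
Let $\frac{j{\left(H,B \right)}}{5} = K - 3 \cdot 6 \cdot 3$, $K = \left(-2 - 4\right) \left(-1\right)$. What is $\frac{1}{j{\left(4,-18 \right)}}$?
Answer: $- \frac{1}{240} \approx -0.0041667$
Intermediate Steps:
$K = 6$ ($K = \left(-6\right) \left(-1\right) = 6$)
$j{\left(H,B \right)} = -240$ ($j{\left(H,B \right)} = 5 \left(6 - 3 \cdot 6 \cdot 3\right) = 5 \left(6 - 54\right) = 5 \left(-48\right) = -240$)
$\frac{1}{j{\left(4,-18 \right)}} = \frac{1}{-240} = - \frac{1}{240}$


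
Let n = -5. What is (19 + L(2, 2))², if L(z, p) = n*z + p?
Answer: 121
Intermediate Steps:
L(z, p) = p - 5*z (L(z, p) = -5*z + p = p - 5*z)
(19 + L(2, 2))² = (19 + (2 - 5*2))² = (19 + (2 - 10))² = (19 - 8)² = 11² = 121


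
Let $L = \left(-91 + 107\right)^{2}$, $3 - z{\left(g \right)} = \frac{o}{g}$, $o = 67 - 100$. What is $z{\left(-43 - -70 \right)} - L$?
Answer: $- \frac{2266}{9} \approx -251.78$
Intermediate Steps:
$o = -33$ ($o = 67 - 100 = -33$)
$z{\left(g \right)} = 3 + \frac{33}{g}$ ($z{\left(g \right)} = 3 - - \frac{33}{g} = 3 + \frac{33}{g}$)
$L = 256$ ($L = 16^{2} = 256$)
$z{\left(-43 - -70 \right)} - L = \left(3 + \frac{33}{-43 - -70}\right) - 256 = \left(3 + \frac{33}{-43 + 70}\right) - 256 = \left(3 + \frac{33}{27}\right) - 256 = \left(3 + 33 \cdot \frac{1}{27}\right) - 256 = \left(3 + \frac{11}{9}\right) - 256 = \frac{38}{9} - 256 = - \frac{2266}{9}$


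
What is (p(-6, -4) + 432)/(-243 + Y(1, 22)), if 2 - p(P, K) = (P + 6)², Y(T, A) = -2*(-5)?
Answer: -434/233 ≈ -1.8627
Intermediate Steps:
Y(T, A) = 10
p(P, K) = 2 - (6 + P)² (p(P, K) = 2 - (P + 6)² = 2 - (6 + P)²)
(p(-6, -4) + 432)/(-243 + Y(1, 22)) = ((2 - (6 - 6)²) + 432)/(-243 + 10) = ((2 - 1*0²) + 432)/(-233) = ((2 - 1*0) + 432)*(-1/233) = ((2 + 0) + 432)*(-1/233) = (2 + 432)*(-1/233) = 434*(-1/233) = -434/233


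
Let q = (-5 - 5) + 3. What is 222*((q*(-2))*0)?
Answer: 0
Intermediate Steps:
q = -7 (q = -10 + 3 = -7)
222*((q*(-2))*0) = 222*(-7*(-2)*0) = 222*(14*0) = 222*0 = 0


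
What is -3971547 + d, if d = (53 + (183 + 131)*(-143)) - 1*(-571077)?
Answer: -3445319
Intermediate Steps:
d = 526228 (d = (53 + 314*(-143)) + 571077 = (53 - 44902) + 571077 = -44849 + 571077 = 526228)
-3971547 + d = -3971547 + 526228 = -3445319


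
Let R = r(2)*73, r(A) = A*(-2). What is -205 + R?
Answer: -497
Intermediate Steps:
r(A) = -2*A
R = -292 (R = -2*2*73 = -4*73 = -292)
-205 + R = -205 - 292 = -497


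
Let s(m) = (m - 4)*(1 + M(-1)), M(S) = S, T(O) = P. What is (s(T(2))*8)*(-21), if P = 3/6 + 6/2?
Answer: 0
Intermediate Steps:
P = 7/2 (P = 3*(⅙) + 6*(½) = ½ + 3 = 7/2 ≈ 3.5000)
T(O) = 7/2
s(m) = 0 (s(m) = (m - 4)*(1 - 1) = (-4 + m)*0 = 0)
(s(T(2))*8)*(-21) = (0*8)*(-21) = 0*(-21) = 0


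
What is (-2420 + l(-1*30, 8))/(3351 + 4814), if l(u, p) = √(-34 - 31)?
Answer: -484/1633 + I*√65/8165 ≈ -0.29639 + 0.00098742*I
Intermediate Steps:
l(u, p) = I*√65 (l(u, p) = √(-65) = I*√65)
(-2420 + l(-1*30, 8))/(3351 + 4814) = (-2420 + I*√65)/(3351 + 4814) = (-2420 + I*√65)/8165 = (-2420 + I*√65)*(1/8165) = -484/1633 + I*√65/8165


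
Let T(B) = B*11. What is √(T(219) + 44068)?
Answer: √46477 ≈ 215.59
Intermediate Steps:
T(B) = 11*B
√(T(219) + 44068) = √(11*219 + 44068) = √(2409 + 44068) = √46477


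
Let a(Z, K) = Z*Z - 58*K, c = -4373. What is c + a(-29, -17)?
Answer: -2546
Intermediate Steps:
a(Z, K) = Z² - 58*K
c + a(-29, -17) = -4373 + ((-29)² - 58*(-17)) = -4373 + (841 + 986) = -4373 + 1827 = -2546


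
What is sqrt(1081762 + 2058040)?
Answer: sqrt(3139802) ≈ 1771.9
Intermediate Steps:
sqrt(1081762 + 2058040) = sqrt(3139802)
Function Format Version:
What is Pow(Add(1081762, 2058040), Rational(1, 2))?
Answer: Pow(3139802, Rational(1, 2)) ≈ 1771.9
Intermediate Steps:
Pow(Add(1081762, 2058040), Rational(1, 2)) = Pow(3139802, Rational(1, 2))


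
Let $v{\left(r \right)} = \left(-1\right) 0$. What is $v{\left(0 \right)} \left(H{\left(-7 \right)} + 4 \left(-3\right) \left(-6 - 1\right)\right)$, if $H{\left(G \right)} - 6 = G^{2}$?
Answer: $0$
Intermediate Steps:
$v{\left(r \right)} = 0$
$H{\left(G \right)} = 6 + G^{2}$
$v{\left(0 \right)} \left(H{\left(-7 \right)} + 4 \left(-3\right) \left(-6 - 1\right)\right) = 0 \left(\left(6 + \left(-7\right)^{2}\right) + 4 \left(-3\right) \left(-6 - 1\right)\right) = 0 \left(\left(6 + 49\right) - -84\right) = 0 \left(55 + 84\right) = 0 \cdot 139 = 0$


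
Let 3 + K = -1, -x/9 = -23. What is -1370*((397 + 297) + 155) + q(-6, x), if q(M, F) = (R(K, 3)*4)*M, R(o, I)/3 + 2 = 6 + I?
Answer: -1163634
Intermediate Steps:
x = 207 (x = -9*(-23) = 207)
K = -4 (K = -3 - 1 = -4)
R(o, I) = 12 + 3*I (R(o, I) = -6 + 3*(6 + I) = -6 + (18 + 3*I) = 12 + 3*I)
q(M, F) = 84*M (q(M, F) = ((12 + 3*3)*4)*M = ((12 + 9)*4)*M = (21*4)*M = 84*M)
-1370*((397 + 297) + 155) + q(-6, x) = -1370*((397 + 297) + 155) + 84*(-6) = -1370*(694 + 155) - 504 = -1370*849 - 504 = -1163130 - 504 = -1163634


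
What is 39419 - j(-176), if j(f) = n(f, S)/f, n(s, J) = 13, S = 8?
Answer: 6937757/176 ≈ 39419.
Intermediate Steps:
j(f) = 13/f
39419 - j(-176) = 39419 - 13/(-176) = 39419 - 13*(-1)/176 = 39419 - 1*(-13/176) = 39419 + 13/176 = 6937757/176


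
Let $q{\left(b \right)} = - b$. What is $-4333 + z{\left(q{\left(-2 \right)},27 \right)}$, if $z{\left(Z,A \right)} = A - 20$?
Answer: $-4326$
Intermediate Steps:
$z{\left(Z,A \right)} = -20 + A$
$-4333 + z{\left(q{\left(-2 \right)},27 \right)} = -4333 + \left(-20 + 27\right) = -4333 + 7 = -4326$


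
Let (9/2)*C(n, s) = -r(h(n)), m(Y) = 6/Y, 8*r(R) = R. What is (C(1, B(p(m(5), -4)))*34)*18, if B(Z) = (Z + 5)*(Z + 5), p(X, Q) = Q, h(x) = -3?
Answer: 51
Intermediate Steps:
r(R) = R/8
B(Z) = (5 + Z)**2 (B(Z) = (5 + Z)*(5 + Z) = (5 + Z)**2)
C(n, s) = 1/12 (C(n, s) = 2*(-(-3)/8)/9 = 2*(-1*(-3/8))/9 = (2/9)*(3/8) = 1/12)
(C(1, B(p(m(5), -4)))*34)*18 = ((1/12)*34)*18 = (17/6)*18 = 51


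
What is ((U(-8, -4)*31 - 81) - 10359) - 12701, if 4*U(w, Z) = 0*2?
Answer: -23141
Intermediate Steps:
U(w, Z) = 0 (U(w, Z) = (0*2)/4 = (1/4)*0 = 0)
((U(-8, -4)*31 - 81) - 10359) - 12701 = ((0*31 - 81) - 10359) - 12701 = ((0 - 81) - 10359) - 12701 = (-81 - 10359) - 12701 = -10440 - 12701 = -23141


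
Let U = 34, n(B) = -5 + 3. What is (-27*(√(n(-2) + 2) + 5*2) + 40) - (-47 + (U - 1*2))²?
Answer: -455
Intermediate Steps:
n(B) = -2
(-27*(√(n(-2) + 2) + 5*2) + 40) - (-47 + (U - 1*2))² = (-27*(√(-2 + 2) + 5*2) + 40) - (-47 + (34 - 1*2))² = (-27*(√0 + 10) + 40) - (-47 + (34 - 2))² = (-27*(0 + 10) + 40) - (-47 + 32)² = (-27*10 + 40) - 1*(-15)² = (-270 + 40) - 1*225 = -230 - 225 = -455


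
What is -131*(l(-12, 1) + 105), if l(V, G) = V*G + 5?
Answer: -12838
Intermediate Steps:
l(V, G) = 5 + G*V (l(V, G) = G*V + 5 = 5 + G*V)
-131*(l(-12, 1) + 105) = -131*((5 + 1*(-12)) + 105) = -131*((5 - 12) + 105) = -131*(-7 + 105) = -131*98 = -12838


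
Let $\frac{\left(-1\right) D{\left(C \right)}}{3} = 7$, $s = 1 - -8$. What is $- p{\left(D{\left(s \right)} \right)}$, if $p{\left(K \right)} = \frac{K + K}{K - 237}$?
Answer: $- \frac{7}{43} \approx -0.16279$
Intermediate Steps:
$s = 9$ ($s = 1 + 8 = 9$)
$D{\left(C \right)} = -21$ ($D{\left(C \right)} = \left(-3\right) 7 = -21$)
$p{\left(K \right)} = \frac{2 K}{-237 + K}$
$- p{\left(D{\left(s \right)} \right)} = - \frac{2 \left(-21\right)}{-237 - 21} = - \frac{2 \left(-21\right)}{-258} = - \frac{2 \left(-21\right) \left(-1\right)}{258} = \left(-1\right) \frac{7}{43} = - \frac{7}{43}$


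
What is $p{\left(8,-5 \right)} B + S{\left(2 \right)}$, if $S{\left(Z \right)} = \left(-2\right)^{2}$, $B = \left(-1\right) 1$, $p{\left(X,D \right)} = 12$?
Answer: $-8$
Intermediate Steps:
$B = -1$
$S{\left(Z \right)} = 4$
$p{\left(8,-5 \right)} B + S{\left(2 \right)} = 12 \left(-1\right) + 4 = -12 + 4 = -8$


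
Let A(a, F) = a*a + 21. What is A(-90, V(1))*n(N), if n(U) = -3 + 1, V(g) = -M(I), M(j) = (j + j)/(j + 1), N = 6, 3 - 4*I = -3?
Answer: -16242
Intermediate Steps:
I = 3/2 (I = 3/4 - 1/4*(-3) = 3/4 + 3/4 = 3/2 ≈ 1.5000)
M(j) = 2*j/(1 + j) (M(j) = (2*j)/(1 + j) = 2*j/(1 + j))
V(g) = -6/5 (V(g) = -2*3/(2*(1 + 3/2)) = -2*3/(2*5/2) = -2*3*2/(2*5) = -1*6/5 = -6/5)
A(a, F) = 21 + a**2 (A(a, F) = a**2 + 21 = 21 + a**2)
n(U) = -2
A(-90, V(1))*n(N) = (21 + (-90)**2)*(-2) = (21 + 8100)*(-2) = 8121*(-2) = -16242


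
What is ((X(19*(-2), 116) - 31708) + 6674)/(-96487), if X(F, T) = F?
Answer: 25072/96487 ≈ 0.25985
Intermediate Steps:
((X(19*(-2), 116) - 31708) + 6674)/(-96487) = ((19*(-2) - 31708) + 6674)/(-96487) = ((-38 - 31708) + 6674)*(-1/96487) = (-31746 + 6674)*(-1/96487) = -25072*(-1/96487) = 25072/96487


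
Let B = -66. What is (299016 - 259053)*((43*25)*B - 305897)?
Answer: -15059936661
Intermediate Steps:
(299016 - 259053)*((43*25)*B - 305897) = (299016 - 259053)*((43*25)*(-66) - 305897) = 39963*(1075*(-66) - 305897) = 39963*(-70950 - 305897) = 39963*(-376847) = -15059936661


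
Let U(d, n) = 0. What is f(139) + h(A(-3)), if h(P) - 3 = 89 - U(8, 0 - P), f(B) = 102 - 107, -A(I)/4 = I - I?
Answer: 87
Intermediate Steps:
A(I) = 0 (A(I) = -4*(I - I) = -4*0 = 0)
f(B) = -5
h(P) = 92 (h(P) = 3 + (89 - 1*0) = 3 + (89 + 0) = 3 + 89 = 92)
f(139) + h(A(-3)) = -5 + 92 = 87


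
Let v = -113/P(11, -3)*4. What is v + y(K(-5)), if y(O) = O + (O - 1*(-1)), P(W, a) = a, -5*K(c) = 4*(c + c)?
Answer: 503/3 ≈ 167.67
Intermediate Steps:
K(c) = -8*c/5 (K(c) = -4*(c + c)/5 = -4*2*c/5 = -8*c/5)
y(O) = 1 + 2*O (y(O) = O + (O + 1) = O + (1 + O) = 1 + 2*O)
v = 452/3 (v = -113/(-3)*4 = -113*(-⅓)*4 = (113/3)*4 = 452/3 ≈ 150.67)
v + y(K(-5)) = 452/3 + (1 + 2*(-8/5*(-5))) = 452/3 + (1 + 2*8) = 452/3 + (1 + 16) = 452/3 + 17 = 503/3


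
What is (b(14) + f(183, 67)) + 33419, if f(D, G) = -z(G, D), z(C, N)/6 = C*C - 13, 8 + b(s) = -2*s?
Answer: 6527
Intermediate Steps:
b(s) = -8 - 2*s
z(C, N) = -78 + 6*C² (z(C, N) = 6*(C*C - 13) = 6*(C² - 13) = 6*(-13 + C²) = -78 + 6*C²)
f(D, G) = 78 - 6*G² (f(D, G) = -(-78 + 6*G²) = 78 - 6*G²)
(b(14) + f(183, 67)) + 33419 = ((-8 - 2*14) + (78 - 6*67²)) + 33419 = ((-8 - 28) + (78 - 6*4489)) + 33419 = (-36 + (78 - 26934)) + 33419 = (-36 - 26856) + 33419 = -26892 + 33419 = 6527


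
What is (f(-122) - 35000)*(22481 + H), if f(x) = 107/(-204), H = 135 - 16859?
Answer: -13701865333/68 ≈ -2.0150e+8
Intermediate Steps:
H = -16724
f(x) = -107/204 (f(x) = 107*(-1/204) = -107/204)
(f(-122) - 35000)*(22481 + H) = (-107/204 - 35000)*(22481 - 16724) = -7140107/204*5757 = -13701865333/68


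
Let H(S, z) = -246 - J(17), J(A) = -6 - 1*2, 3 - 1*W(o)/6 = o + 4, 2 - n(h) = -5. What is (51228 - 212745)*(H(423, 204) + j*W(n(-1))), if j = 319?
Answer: 2511589350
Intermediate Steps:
n(h) = 7 (n(h) = 2 - 1*(-5) = 2 + 5 = 7)
W(o) = -6 - 6*o (W(o) = 18 - 6*(o + 4) = 18 - 6*(4 + o) = 18 + (-24 - 6*o) = -6 - 6*o)
J(A) = -8 (J(A) = -6 - 2 = -8)
H(S, z) = -238 (H(S, z) = -246 - 1*(-8) = -246 + 8 = -238)
(51228 - 212745)*(H(423, 204) + j*W(n(-1))) = (51228 - 212745)*(-238 + 319*(-6 - 6*7)) = -161517*(-238 + 319*(-6 - 42)) = -161517*(-238 + 319*(-48)) = -161517*(-238 - 15312) = -161517*(-15550) = 2511589350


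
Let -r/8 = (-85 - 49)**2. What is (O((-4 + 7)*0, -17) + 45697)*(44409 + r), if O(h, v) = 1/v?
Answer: -77093618672/17 ≈ -4.5349e+9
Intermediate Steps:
r = -143648 (r = -8*(-85 - 49)**2 = -8*(-134)**2 = -8*17956 = -143648)
(O((-4 + 7)*0, -17) + 45697)*(44409 + r) = (1/(-17) + 45697)*(44409 - 143648) = (-1/17 + 45697)*(-99239) = (776848/17)*(-99239) = -77093618672/17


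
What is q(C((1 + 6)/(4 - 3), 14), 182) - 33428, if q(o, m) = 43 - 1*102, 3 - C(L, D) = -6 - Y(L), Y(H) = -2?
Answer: -33487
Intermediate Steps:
C(L, D) = 7 (C(L, D) = 3 - (-6 - 1*(-2)) = 3 - (-6 + 2) = 3 - 1*(-4) = 3 + 4 = 7)
q(o, m) = -59 (q(o, m) = 43 - 102 = -59)
q(C((1 + 6)/(4 - 3), 14), 182) - 33428 = -59 - 33428 = -33487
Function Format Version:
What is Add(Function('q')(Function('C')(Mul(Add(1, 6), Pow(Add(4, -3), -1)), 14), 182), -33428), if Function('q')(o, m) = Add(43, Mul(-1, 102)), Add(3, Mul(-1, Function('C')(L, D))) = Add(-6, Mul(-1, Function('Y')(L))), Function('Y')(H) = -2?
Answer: -33487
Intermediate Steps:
Function('C')(L, D) = 7 (Function('C')(L, D) = Add(3, Mul(-1, Add(-6, Mul(-1, -2)))) = Add(3, Mul(-1, Add(-6, 2))) = Add(3, Mul(-1, -4)) = Add(3, 4) = 7)
Function('q')(o, m) = -59 (Function('q')(o, m) = Add(43, -102) = -59)
Add(Function('q')(Function('C')(Mul(Add(1, 6), Pow(Add(4, -3), -1)), 14), 182), -33428) = Add(-59, -33428) = -33487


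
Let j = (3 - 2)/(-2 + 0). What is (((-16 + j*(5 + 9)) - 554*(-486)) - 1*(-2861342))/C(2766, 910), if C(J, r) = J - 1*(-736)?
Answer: 3130563/3502 ≈ 893.94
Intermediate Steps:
j = -½ (j = 1/(-2) = 1*(-½) = -½ ≈ -0.50000)
C(J, r) = 736 + J (C(J, r) = J + 736 = 736 + J)
(((-16 + j*(5 + 9)) - 554*(-486)) - 1*(-2861342))/C(2766, 910) = (((-16 - (5 + 9)/2) - 554*(-486)) - 1*(-2861342))/(736 + 2766) = (((-16 - ½*14) + 269244) + 2861342)/3502 = (((-16 - 7) + 269244) + 2861342)*(1/3502) = ((-23 + 269244) + 2861342)*(1/3502) = (269221 + 2861342)*(1/3502) = 3130563*(1/3502) = 3130563/3502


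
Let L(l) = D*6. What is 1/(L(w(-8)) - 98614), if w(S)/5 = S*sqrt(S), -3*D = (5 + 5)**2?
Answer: -1/98814 ≈ -1.0120e-5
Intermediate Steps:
D = -100/3 (D = -(5 + 5)**2/3 = -1/3*10**2 = -1/3*100 = -100/3 ≈ -33.333)
w(S) = 5*S**(3/2) (w(S) = 5*(S*sqrt(S)) = 5*S**(3/2))
L(l) = -200 (L(l) = -100/3*6 = -200)
1/(L(w(-8)) - 98614) = 1/(-200 - 98614) = 1/(-98814) = -1/98814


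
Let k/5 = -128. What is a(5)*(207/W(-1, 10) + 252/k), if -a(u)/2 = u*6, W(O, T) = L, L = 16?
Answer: -6021/8 ≈ -752.63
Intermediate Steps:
k = -640 (k = 5*(-128) = -640)
W(O, T) = 16
a(u) = -12*u (a(u) = -2*u*6 = -12*u)
a(5)*(207/W(-1, 10) + 252/k) = (-12*5)*(207/16 + 252/(-640)) = -60*(207*(1/16) + 252*(-1/640)) = -60*(207/16 - 63/160) = -60*2007/160 = -6021/8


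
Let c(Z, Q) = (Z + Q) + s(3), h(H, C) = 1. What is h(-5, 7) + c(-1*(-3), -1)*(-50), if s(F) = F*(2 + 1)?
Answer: -549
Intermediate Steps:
s(F) = 3*F (s(F) = F*3 = 3*F)
c(Z, Q) = 9 + Q + Z (c(Z, Q) = (Z + Q) + 3*3 = (Q + Z) + 9 = 9 + Q + Z)
h(-5, 7) + c(-1*(-3), -1)*(-50) = 1 + (9 - 1 - 1*(-3))*(-50) = 1 + (9 - 1 + 3)*(-50) = 1 + 11*(-50) = 1 - 550 = -549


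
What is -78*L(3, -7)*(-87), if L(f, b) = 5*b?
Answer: -237510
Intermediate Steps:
-78*L(3, -7)*(-87) = -390*(-7)*(-87) = -78*(-35)*(-87) = 2730*(-87) = -237510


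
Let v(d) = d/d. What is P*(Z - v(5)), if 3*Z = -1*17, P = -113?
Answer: 2260/3 ≈ 753.33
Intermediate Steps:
Z = -17/3 (Z = (-1*17)/3 = (⅓)*(-17) = -17/3 ≈ -5.6667)
v(d) = 1
P*(Z - v(5)) = -113*(-17/3 - 1*1) = -113*(-17/3 - 1) = -113*(-20/3) = 2260/3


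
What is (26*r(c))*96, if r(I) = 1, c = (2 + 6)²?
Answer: 2496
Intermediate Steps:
c = 64 (c = 8² = 64)
(26*r(c))*96 = (26*1)*96 = 26*96 = 2496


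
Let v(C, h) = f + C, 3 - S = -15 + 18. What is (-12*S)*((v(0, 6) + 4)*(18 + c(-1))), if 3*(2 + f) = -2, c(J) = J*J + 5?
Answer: 0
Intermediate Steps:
c(J) = 5 + J² (c(J) = J² + 5 = 5 + J²)
S = 0 (S = 3 - (-15 + 18) = 3 - 1*3 = 3 - 3 = 0)
f = -8/3 (f = -2 + (⅓)*(-2) = -2 - ⅔ = -8/3 ≈ -2.6667)
v(C, h) = -8/3 + C
(-12*S)*((v(0, 6) + 4)*(18 + c(-1))) = (-12*0)*(((-8/3 + 0) + 4)*(18 + (5 + (-1)²))) = 0*((-8/3 + 4)*(18 + (5 + 1))) = 0*(4*(18 + 6)/3) = 0*((4/3)*24) = 0*32 = 0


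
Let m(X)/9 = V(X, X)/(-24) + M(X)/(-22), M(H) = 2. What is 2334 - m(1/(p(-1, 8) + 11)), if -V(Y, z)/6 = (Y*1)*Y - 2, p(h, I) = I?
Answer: 37157631/15884 ≈ 2339.3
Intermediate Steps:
V(Y, z) = 12 - 6*Y² (V(Y, z) = -6*((Y*1)*Y - 2) = -6*(Y*Y - 2) = -6*(Y² - 2) = -6*(-2 + Y²) = 12 - 6*Y²)
m(X) = -117/22 + 9*X²/4 (m(X) = 9*((12 - 6*X²)/(-24) + 2/(-22)) = 9*((12 - 6*X²)*(-1/24) + 2*(-1/22)) = 9*((-½ + X²/4) - 1/11) = 9*(-13/22 + X²/4) = -117/22 + 9*X²/4)
2334 - m(1/(p(-1, 8) + 11)) = 2334 - (-117/22 + 9*(1/(8 + 11))²/4) = 2334 - (-117/22 + 9*(1/19)²/4) = 2334 - (-117/22 + (9/4)*(1/361)) = 2334 - (-117/22 + 9/1444) = 2334 - 1*(-84375/15884) = 2334 + 84375/15884 = 37157631/15884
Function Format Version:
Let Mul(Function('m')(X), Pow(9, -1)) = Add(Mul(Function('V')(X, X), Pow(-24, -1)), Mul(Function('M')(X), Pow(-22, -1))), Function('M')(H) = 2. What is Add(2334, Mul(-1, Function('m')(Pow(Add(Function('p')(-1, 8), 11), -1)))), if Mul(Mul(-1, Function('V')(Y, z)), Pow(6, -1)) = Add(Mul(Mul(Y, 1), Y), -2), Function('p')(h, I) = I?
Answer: Rational(37157631, 15884) ≈ 2339.3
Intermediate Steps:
Function('V')(Y, z) = Add(12, Mul(-6, Pow(Y, 2))) (Function('V')(Y, z) = Mul(-6, Add(Mul(Mul(Y, 1), Y), -2)) = Mul(-6, Add(Mul(Y, Y), -2)) = Mul(-6, Add(Pow(Y, 2), -2)) = Mul(-6, Add(-2, Pow(Y, 2))) = Add(12, Mul(-6, Pow(Y, 2))))
Function('m')(X) = Add(Rational(-117, 22), Mul(Rational(9, 4), Pow(X, 2))) (Function('m')(X) = Mul(9, Add(Mul(Add(12, Mul(-6, Pow(X, 2))), Pow(-24, -1)), Mul(2, Pow(-22, -1)))) = Mul(9, Add(Mul(Add(12, Mul(-6, Pow(X, 2))), Rational(-1, 24)), Mul(2, Rational(-1, 22)))) = Mul(9, Add(Add(Rational(-1, 2), Mul(Rational(1, 4), Pow(X, 2))), Rational(-1, 11))) = Mul(9, Add(Rational(-13, 22), Mul(Rational(1, 4), Pow(X, 2)))) = Add(Rational(-117, 22), Mul(Rational(9, 4), Pow(X, 2))))
Add(2334, Mul(-1, Function('m')(Pow(Add(Function('p')(-1, 8), 11), -1)))) = Add(2334, Mul(-1, Add(Rational(-117, 22), Mul(Rational(9, 4), Pow(Pow(Add(8, 11), -1), 2))))) = Add(2334, Mul(-1, Add(Rational(-117, 22), Mul(Rational(9, 4), Pow(Pow(19, -1), 2))))) = Add(2334, Mul(-1, Add(Rational(-117, 22), Mul(Rational(9, 4), Pow(Rational(1, 19), 2))))) = Add(2334, Mul(-1, Add(Rational(-117, 22), Mul(Rational(9, 4), Rational(1, 361))))) = Add(2334, Mul(-1, Add(Rational(-117, 22), Rational(9, 1444)))) = Add(2334, Mul(-1, Rational(-84375, 15884))) = Add(2334, Rational(84375, 15884)) = Rational(37157631, 15884)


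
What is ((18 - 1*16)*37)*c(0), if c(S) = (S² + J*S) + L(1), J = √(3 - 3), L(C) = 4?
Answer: 296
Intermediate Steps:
J = 0 (J = √0 = 0)
c(S) = 4 + S² (c(S) = (S² + 0*S) + 4 = (S² + 0) + 4 = S² + 4 = 4 + S²)
((18 - 1*16)*37)*c(0) = ((18 - 1*16)*37)*(4 + 0²) = ((18 - 16)*37)*(4 + 0) = (2*37)*4 = 74*4 = 296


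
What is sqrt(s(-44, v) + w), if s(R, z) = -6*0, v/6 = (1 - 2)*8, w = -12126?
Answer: I*sqrt(12126) ≈ 110.12*I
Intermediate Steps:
v = -48 (v = 6*((1 - 2)*8) = 6*(-1*8) = 6*(-8) = -48)
s(R, z) = 0
sqrt(s(-44, v) + w) = sqrt(0 - 12126) = sqrt(-12126) = I*sqrt(12126)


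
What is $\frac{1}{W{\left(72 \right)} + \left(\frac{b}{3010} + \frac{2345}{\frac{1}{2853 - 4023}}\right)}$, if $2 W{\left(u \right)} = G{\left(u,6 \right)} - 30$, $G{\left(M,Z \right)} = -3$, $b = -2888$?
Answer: $- \frac{3010}{8258439053} \approx -3.6448 \cdot 10^{-7}$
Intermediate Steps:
$W{\left(u \right)} = - \frac{33}{2}$ ($W{\left(u \right)} = \frac{-3 - 30}{2} = \frac{1}{2} \left(-33\right) = - \frac{33}{2}$)
$\frac{1}{W{\left(72 \right)} + \left(\frac{b}{3010} + \frac{2345}{\frac{1}{2853 - 4023}}\right)} = \frac{1}{- \frac{33}{2} + \left(- \frac{2888}{3010} + \frac{2345}{\frac{1}{2853 - 4023}}\right)} = \frac{1}{- \frac{33}{2} + \left(\left(-2888\right) \frac{1}{3010} + \frac{2345}{\frac{1}{-1170}}\right)} = \frac{1}{- \frac{33}{2} + \left(- \frac{1444}{1505} + \frac{2345}{- \frac{1}{1170}}\right)} = \frac{1}{- \frac{33}{2} + \left(- \frac{1444}{1505} + 2345 \left(-1170\right)\right)} = \frac{1}{- \frac{33}{2} - \frac{4129194694}{1505}} = \frac{1}{- \frac{8258439053}{3010}} = - \frac{3010}{8258439053}$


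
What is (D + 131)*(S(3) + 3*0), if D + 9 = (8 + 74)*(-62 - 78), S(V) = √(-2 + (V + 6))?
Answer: -11358*√7 ≈ -30050.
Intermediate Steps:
S(V) = √(4 + V) (S(V) = √(-2 + (6 + V)) = √(4 + V))
D = -11489 (D = -9 + (8 + 74)*(-62 - 78) = -9 + 82*(-140) = -9 - 11480 = -11489)
(D + 131)*(S(3) + 3*0) = (-11489 + 131)*(√(4 + 3) + 3*0) = -11358*(√7 + 0) = -11358*√7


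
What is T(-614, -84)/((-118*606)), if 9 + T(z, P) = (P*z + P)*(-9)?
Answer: 154479/23836 ≈ 6.4809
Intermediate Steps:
T(z, P) = -9 - 9*P - 9*P*z (T(z, P) = -9 + (P*z + P)*(-9) = -9 + (P + P*z)*(-9) = -9 + (-9*P - 9*P*z) = -9 - 9*P - 9*P*z)
T(-614, -84)/((-118*606)) = (-9 - 9*(-84) - 9*(-84)*(-614))/((-118*606)) = (-9 + 756 - 464184)/(-71508) = -463437*(-1/71508) = 154479/23836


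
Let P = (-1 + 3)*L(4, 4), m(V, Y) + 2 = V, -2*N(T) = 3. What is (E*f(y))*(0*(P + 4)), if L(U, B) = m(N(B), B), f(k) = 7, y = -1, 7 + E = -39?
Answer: 0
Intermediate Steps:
E = -46 (E = -7 - 39 = -46)
N(T) = -3/2 (N(T) = -1/2*3 = -3/2)
m(V, Y) = -2 + V
L(U, B) = -7/2 (L(U, B) = -2 - 3/2 = -7/2)
P = -7 (P = (-1 + 3)*(-7/2) = 2*(-7/2) = -7)
(E*f(y))*(0*(P + 4)) = (-46*7)*(0*(-7 + 4)) = -0*(-3) = -322*0 = 0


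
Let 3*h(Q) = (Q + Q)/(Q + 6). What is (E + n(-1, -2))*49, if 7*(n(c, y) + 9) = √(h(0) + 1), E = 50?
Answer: 2016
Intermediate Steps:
h(Q) = 2*Q/(3*(6 + Q)) (h(Q) = ((Q + Q)/(Q + 6))/3 = ((2*Q)/(6 + Q))/3 = (2*Q/(6 + Q))/3 = 2*Q/(3*(6 + Q)))
n(c, y) = -62/7 (n(c, y) = -9 + √((⅔)*0/(6 + 0) + 1)/7 = -9 + √((⅔)*0/6 + 1)/7 = -9 + √((⅔)*0*(⅙) + 1)/7 = -9 + √(0 + 1)/7 = -9 + √1/7 = -9 + (⅐)*1 = -9 + ⅐ = -62/7)
(E + n(-1, -2))*49 = (50 - 62/7)*49 = (288/7)*49 = 2016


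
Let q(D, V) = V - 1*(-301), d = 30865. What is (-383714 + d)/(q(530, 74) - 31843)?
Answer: 352849/31468 ≈ 11.213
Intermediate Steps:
q(D, V) = 301 + V (q(D, V) = V + 301 = 301 + V)
(-383714 + d)/(q(530, 74) - 31843) = (-383714 + 30865)/((301 + 74) - 31843) = -352849/(375 - 31843) = -352849/(-31468) = -352849*(-1/31468) = 352849/31468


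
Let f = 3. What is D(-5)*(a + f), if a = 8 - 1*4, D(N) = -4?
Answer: -28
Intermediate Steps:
a = 4 (a = 8 - 4 = 4)
D(-5)*(a + f) = -4*(4 + 3) = -4*7 = -28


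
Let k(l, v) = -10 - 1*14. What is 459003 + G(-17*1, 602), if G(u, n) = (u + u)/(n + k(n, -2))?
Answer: 7803050/17 ≈ 4.5900e+5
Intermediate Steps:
k(l, v) = -24 (k(l, v) = -10 - 14 = -24)
G(u, n) = 2*u/(-24 + n) (G(u, n) = (u + u)/(n - 24) = (2*u)/(-24 + n) = 2*u/(-24 + n))
459003 + G(-17*1, 602) = 459003 + 2*(-17*1)/(-24 + 602) = 459003 + 2*(-17)/578 = 459003 + 2*(-17)*(1/578) = 459003 - 1/17 = 7803050/17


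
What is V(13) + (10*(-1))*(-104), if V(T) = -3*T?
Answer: 1001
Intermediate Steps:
V(13) + (10*(-1))*(-104) = -3*13 + (10*(-1))*(-104) = -39 - 10*(-104) = -39 + 1040 = 1001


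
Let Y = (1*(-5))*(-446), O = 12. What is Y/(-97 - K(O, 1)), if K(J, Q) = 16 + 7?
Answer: -223/12 ≈ -18.583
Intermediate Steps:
K(J, Q) = 23
Y = 2230 (Y = -5*(-446) = 2230)
Y/(-97 - K(O, 1)) = 2230/(-97 - 1*23) = 2230/(-97 - 23) = 2230/(-120) = 2230*(-1/120) = -223/12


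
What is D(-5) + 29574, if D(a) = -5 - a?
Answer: 29574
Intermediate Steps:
D(-5) + 29574 = (-5 - 1*(-5)) + 29574 = (-5 + 5) + 29574 = 0 + 29574 = 29574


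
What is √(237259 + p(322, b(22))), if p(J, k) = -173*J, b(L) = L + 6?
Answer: √181553 ≈ 426.09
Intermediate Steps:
b(L) = 6 + L
√(237259 + p(322, b(22))) = √(237259 - 173*322) = √(237259 - 55706) = √181553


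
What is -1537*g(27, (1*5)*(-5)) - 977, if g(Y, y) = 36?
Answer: -56309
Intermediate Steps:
-1537*g(27, (1*5)*(-5)) - 977 = -1537*36 - 977 = -55332 - 977 = -56309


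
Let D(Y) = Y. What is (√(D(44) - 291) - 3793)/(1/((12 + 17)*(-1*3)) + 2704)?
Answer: -329991/235247 + 87*I*√247/235247 ≈ -1.4027 + 0.0058122*I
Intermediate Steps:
(√(D(44) - 291) - 3793)/(1/((12 + 17)*(-1*3)) + 2704) = (√(44 - 291) - 3793)/(1/((12 + 17)*(-1*3)) + 2704) = (√(-247) - 3793)/(1/(29*(-3)) + 2704) = (I*√247 - 3793)/(1/(-87) + 2704) = (-3793 + I*√247)/(-1/87 + 2704) = (-3793 + I*√247)/(235247/87) = (-3793 + I*√247)*(87/235247) = -329991/235247 + 87*I*√247/235247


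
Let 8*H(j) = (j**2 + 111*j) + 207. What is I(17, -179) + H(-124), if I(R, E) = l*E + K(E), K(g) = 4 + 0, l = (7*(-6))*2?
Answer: 122139/8 ≈ 15267.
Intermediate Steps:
l = -84 (l = -42*2 = -84)
K(g) = 4
H(j) = 207/8 + j**2/8 + 111*j/8 (H(j) = ((j**2 + 111*j) + 207)/8 = (207 + j**2 + 111*j)/8 = 207/8 + j**2/8 + 111*j/8)
I(R, E) = 4 - 84*E (I(R, E) = -84*E + 4 = 4 - 84*E)
I(17, -179) + H(-124) = (4 - 84*(-179)) + (207/8 + (1/8)*(-124)**2 + (111/8)*(-124)) = (4 + 15036) + (207/8 + (1/8)*15376 - 3441/2) = 15040 + (207/8 + 1922 - 3441/2) = 15040 + 1819/8 = 122139/8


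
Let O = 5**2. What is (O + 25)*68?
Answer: 3400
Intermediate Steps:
O = 25
(O + 25)*68 = (25 + 25)*68 = 50*68 = 3400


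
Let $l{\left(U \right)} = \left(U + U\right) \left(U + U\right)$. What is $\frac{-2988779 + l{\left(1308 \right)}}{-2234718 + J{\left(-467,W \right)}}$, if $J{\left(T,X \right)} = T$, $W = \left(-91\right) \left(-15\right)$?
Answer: $- \frac{3854677}{2235185} \approx -1.7245$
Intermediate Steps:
$W = 1365$
$l{\left(U \right)} = 4 U^{2}$ ($l{\left(U \right)} = 2 U 2 U = 4 U^{2}$)
$\frac{-2988779 + l{\left(1308 \right)}}{-2234718 + J{\left(-467,W \right)}} = \frac{-2988779 + 4 \cdot 1308^{2}}{-2234718 - 467} = \frac{-2988779 + 4 \cdot 1710864}{-2235185} = \left(-2988779 + 6843456\right) \left(- \frac{1}{2235185}\right) = 3854677 \left(- \frac{1}{2235185}\right) = - \frac{3854677}{2235185}$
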